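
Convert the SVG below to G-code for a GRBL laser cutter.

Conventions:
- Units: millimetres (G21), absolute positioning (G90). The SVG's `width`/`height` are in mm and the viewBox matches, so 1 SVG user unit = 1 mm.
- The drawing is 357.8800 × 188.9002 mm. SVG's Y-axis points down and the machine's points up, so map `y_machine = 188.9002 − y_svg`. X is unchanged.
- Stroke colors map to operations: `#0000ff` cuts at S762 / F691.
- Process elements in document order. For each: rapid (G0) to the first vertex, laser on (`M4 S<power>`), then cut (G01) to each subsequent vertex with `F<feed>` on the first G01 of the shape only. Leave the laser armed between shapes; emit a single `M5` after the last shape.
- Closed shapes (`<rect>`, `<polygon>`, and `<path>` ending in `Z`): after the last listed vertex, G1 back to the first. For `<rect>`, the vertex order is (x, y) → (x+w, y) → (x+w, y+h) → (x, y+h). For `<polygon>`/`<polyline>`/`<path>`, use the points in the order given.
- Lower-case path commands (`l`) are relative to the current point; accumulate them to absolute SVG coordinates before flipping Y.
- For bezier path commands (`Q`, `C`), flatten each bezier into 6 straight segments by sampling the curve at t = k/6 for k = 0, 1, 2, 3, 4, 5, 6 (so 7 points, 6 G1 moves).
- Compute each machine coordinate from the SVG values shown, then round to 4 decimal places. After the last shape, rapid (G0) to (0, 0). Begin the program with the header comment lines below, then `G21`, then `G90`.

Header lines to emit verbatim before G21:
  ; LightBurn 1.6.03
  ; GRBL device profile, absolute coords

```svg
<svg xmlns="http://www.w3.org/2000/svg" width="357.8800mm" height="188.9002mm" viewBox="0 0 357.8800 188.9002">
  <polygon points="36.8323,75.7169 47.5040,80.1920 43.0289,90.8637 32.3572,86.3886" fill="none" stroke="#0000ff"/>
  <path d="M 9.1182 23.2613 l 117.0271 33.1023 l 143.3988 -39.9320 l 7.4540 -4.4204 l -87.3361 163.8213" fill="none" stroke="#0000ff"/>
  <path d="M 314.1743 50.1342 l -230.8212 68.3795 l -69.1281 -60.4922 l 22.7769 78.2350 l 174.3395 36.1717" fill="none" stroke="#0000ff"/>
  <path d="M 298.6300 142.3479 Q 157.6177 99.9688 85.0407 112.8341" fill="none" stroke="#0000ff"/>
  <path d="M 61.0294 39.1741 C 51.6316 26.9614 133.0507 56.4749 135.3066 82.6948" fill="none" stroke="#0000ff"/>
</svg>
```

1 u = 1 mm; y_m = 188.9002 − y.

[1] `<polygon>` regular polygon, #0000ff→cut S762 F691: (36.8323,113.1833) → (47.5040,108.7082) → (43.0289,98.0365) → (32.3572,102.5116) → (36.8323,113.1833) (closed)

[2] `<path>` open polyline, #0000ff→cut S762 F691: (9.1182,165.6389) → (126.1453,132.5366) → (269.5441,172.4686) → (276.9981,176.8890) → (189.6620,13.0677)

[3] `<path>` open polyline, #0000ff→cut S762 F691: (314.1743,138.7660) → (83.3531,70.3865) → (14.2250,130.8787) → (37.0019,52.6437) → (211.3414,16.4720)

[4] `<path>` quadratic bezier, #0000ff→cut S762 F691: (298.6300,46.5523) → (253.5269,59.1441) → (212.2257,68.6668) → (174.7265,75.1203) → (141.0293,78.5047) → (111.1340,78.8200) → (85.0407,76.0661)

[5] `<path>` cubic bezier, #0000ff→cut S762 F691: (61.0294,149.7261) → (63.1116,152.5637) → (75.6083,149.6975) → (93.7979,142.3780) → (112.9585,131.8558) → (128.3687,119.3814) → (135.3066,106.2054)

; LightBurn 1.6.03
; GRBL device profile, absolute coords
G21
G90
G0 X36.8323 Y113.1833
M4 S762
G01 X47.5040 Y108.7082 F691
G01 X43.0289 Y98.0365
G01 X32.3572 Y102.5116
G01 X36.8323 Y113.1833
G0 X9.1182 Y165.6389
M4 S762
G01 X126.1453 Y132.5366 F691
G01 X269.5441 Y172.4686
G01 X276.9981 Y176.8890
G01 X189.6620 Y13.0677
G0 X314.1743 Y138.7660
M4 S762
G01 X83.3531 Y70.3865 F691
G01 X14.2250 Y130.8787
G01 X37.0019 Y52.6437
G01 X211.3414 Y16.4720
G0 X298.6300 Y46.5523
M4 S762
G01 X253.5269 Y59.1441 F691
G01 X212.2257 Y68.6668
G01 X174.7265 Y75.1203
G01 X141.0293 Y78.5047
G01 X111.1340 Y78.8200
G01 X85.0407 Y76.0661
G0 X61.0294 Y149.7261
M4 S762
G01 X63.1116 Y152.5637 F691
G01 X75.6083 Y149.6975
G01 X93.7979 Y142.3780
G01 X112.9585 Y131.8558
G01 X128.3687 Y119.3814
G01 X135.3066 Y106.2054
M5
G0 X0.0000 Y0.0000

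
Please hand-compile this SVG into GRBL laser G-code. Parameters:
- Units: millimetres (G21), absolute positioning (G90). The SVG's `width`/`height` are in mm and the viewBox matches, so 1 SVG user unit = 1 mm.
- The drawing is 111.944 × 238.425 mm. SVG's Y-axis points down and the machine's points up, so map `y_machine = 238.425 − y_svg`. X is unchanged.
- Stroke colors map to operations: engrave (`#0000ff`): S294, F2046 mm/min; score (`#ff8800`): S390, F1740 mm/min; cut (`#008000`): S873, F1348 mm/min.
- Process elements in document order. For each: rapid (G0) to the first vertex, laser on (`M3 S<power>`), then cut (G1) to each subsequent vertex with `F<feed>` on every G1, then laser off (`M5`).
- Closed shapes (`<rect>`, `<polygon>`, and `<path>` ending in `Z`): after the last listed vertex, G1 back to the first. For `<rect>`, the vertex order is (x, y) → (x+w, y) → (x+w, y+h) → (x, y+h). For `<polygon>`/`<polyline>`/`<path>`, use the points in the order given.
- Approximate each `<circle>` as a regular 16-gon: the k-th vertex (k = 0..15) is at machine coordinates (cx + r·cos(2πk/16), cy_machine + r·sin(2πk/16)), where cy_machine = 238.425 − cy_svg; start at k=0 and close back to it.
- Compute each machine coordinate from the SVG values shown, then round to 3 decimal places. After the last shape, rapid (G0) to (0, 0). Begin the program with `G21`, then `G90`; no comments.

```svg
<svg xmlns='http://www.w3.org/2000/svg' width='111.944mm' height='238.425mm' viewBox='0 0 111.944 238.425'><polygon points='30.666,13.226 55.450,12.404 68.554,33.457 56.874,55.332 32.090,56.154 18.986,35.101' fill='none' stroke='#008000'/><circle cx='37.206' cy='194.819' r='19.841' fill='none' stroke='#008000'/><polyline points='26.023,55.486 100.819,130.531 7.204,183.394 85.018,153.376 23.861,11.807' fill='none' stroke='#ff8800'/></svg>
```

G21
G90
G0 X30.666 Y225.199
M3 S873
G1 X55.450 Y226.021 F1348
G1 X68.554 Y204.968 F1348
G1 X56.874 Y183.093 F1348
G1 X32.090 Y182.271 F1348
G1 X18.986 Y203.324 F1348
G1 X30.666 Y225.199 F1348
M5
G0 X57.047 Y43.606
M3 S873
G1 X55.537 Y51.199 F1348
G1 X51.236 Y57.636 F1348
G1 X44.799 Y61.937 F1348
G1 X37.206 Y63.447 F1348
G1 X29.613 Y61.937 F1348
G1 X23.176 Y57.636 F1348
G1 X18.875 Y51.199 F1348
G1 X17.365 Y43.606 F1348
G1 X18.875 Y36.013 F1348
G1 X23.176 Y29.576 F1348
G1 X29.613 Y25.275 F1348
G1 X37.206 Y23.765 F1348
G1 X44.799 Y25.275 F1348
G1 X51.236 Y29.576 F1348
G1 X55.537 Y36.013 F1348
G1 X57.047 Y43.606 F1348
M5
G0 X26.023 Y182.939
M3 S390
G1 X100.819 Y107.894 F1740
G1 X7.204 Y55.031 F1740
G1 X85.018 Y85.049 F1740
G1 X23.861 Y226.618 F1740
M5
G0 X0.000 Y0.000

1 u = 1 mm; y_m = 238.425 − y.

[1] `<polygon>` regular polygon, #008000→cut S873 F1348: (30.666,225.199) → (55.450,226.021) → (68.554,204.968) → (56.874,183.093) → (32.090,182.271) → (18.986,203.324) → (30.666,225.199) (closed)

[2] `<circle>` circle, #008000→cut S873 F1348: (57.047,43.606) → (55.537,51.199) → (51.236,57.636) → (44.799,61.937) → (37.206,63.447) → (29.613,61.937) → (23.176,57.636) → (18.875,51.199) → (17.365,43.606) → (18.875,36.013) → (23.176,29.576) → (29.613,25.275) → (37.206,23.765) → (44.799,25.275) → (51.236,29.576) → (55.537,36.013) → (57.047,43.606) (closed)

[3] `<polyline>` open polyline, #ff8800→score S390 F1740: (26.023,182.939) → (100.819,107.894) → (7.204,55.031) → (85.018,85.049) → (23.861,226.618)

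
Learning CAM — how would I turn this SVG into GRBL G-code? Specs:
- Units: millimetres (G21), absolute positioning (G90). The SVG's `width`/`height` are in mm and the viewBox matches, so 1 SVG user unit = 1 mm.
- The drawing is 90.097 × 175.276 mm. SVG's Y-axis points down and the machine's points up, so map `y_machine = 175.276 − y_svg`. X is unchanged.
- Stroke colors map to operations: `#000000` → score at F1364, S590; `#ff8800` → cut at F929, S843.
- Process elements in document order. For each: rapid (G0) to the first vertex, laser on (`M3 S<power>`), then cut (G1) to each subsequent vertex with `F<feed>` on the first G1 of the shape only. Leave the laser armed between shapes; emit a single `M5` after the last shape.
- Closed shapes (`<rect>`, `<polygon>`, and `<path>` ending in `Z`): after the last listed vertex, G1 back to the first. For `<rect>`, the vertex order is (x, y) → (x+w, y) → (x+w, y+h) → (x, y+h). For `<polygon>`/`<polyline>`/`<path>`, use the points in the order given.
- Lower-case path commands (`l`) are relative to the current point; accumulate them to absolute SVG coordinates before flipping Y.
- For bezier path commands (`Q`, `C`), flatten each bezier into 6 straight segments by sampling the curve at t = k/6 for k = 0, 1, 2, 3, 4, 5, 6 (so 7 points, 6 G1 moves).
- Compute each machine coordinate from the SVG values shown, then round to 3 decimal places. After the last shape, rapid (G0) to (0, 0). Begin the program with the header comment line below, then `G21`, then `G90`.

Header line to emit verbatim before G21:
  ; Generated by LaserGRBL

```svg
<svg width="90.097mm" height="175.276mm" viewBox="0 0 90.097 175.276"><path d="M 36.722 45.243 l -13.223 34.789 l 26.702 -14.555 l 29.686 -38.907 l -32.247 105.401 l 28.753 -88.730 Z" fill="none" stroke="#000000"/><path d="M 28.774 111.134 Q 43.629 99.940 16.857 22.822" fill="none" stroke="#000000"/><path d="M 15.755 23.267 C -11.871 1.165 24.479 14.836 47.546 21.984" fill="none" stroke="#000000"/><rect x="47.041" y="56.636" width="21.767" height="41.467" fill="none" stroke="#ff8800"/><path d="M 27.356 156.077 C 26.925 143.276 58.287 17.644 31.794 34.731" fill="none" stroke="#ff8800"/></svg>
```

viewBox `0 0 90.097 175.276` with mm width/height → 1 unit = 1 mm. Flip: y_m = 175.276 − y_svg.

**Shape 1** — `<path>` closed polygon, stroke `#000000` → score (S590, F1364). Machine vertices: (36.722,130.033) → (23.499,95.244) → (50.201,109.799) → (79.887,148.706) → (47.640,43.305) → (76.393,132.035) → (36.722,130.033). Closed: final G1 returns to the first vertex.

**Shape 2** — `<path>` quadratic bezier, stroke `#000000` → score (S590, F1364). Control points (SVG): P0=(28.774,111.134), P1=(43.629,99.940), P2=(16.857,22.822); sampled at t=k/6. Machine vertices: (28.774,64.142) → (32.569,69.705) → (34.052,78.930) → (33.222,91.817) → (30.080,108.367) → (24.625,128.579) → (16.857,152.454). Open path.

**Shape 3** — `<path>` cubic bezier, stroke `#000000` → score (S590, F1364). Control points (SVG): P0=(15.755,23.267), P1=(-11.871,1.165), P2=(24.479,14.836), P3=(47.546,21.984); sampled at t=k/6. Machine vertices: (15.755,152.009) → (6.916,160.275) → (6.593,163.753) → (12.641,163.619) → (22.913,161.048) → (35.263,157.214) → (47.546,153.292). Open path.

**Shape 4** — `<rect>` rectangle, stroke `#ff8800` → cut (S843, F929). Machine vertices: (47.041,118.640) → (68.808,118.640) → (68.808,77.173) → (47.041,77.173) → (47.041,118.640). Closed: final G1 returns to the first vertex.

**Shape 5** — `<path>` cubic bezier, stroke `#ff8800` → cut (S843, F929). Control points (SVG): P0=(27.356,156.077), P1=(26.925,143.276), P2=(58.287,17.644), P3=(31.794,34.731); sampled at t=k/6. Machine vertices: (27.356,19.199) → (29.375,33.819) → (34.202,60.146) → (39.348,91.080) → (42.322,119.524) → (40.634,138.378) → (31.794,140.545). Open path.

; Generated by LaserGRBL
G21
G90
G0 X36.722 Y130.033
M3 S590
G1 X23.499 Y95.244 F1364
G1 X50.201 Y109.799
G1 X79.887 Y148.706
G1 X47.640 Y43.305
G1 X76.393 Y132.035
G1 X36.722 Y130.033
G0 X28.774 Y64.142
M3 S590
G1 X32.569 Y69.705 F1364
G1 X34.052 Y78.930
G1 X33.222 Y91.817
G1 X30.080 Y108.367
G1 X24.625 Y128.579
G1 X16.857 Y152.454
G0 X15.755 Y152.009
M3 S590
G1 X6.916 Y160.275 F1364
G1 X6.593 Y163.753
G1 X12.641 Y163.619
G1 X22.913 Y161.048
G1 X35.263 Y157.214
G1 X47.546 Y153.292
G0 X47.041 Y118.640
M3 S843
G1 X68.808 Y118.640 F929
G1 X68.808 Y77.173
G1 X47.041 Y77.173
G1 X47.041 Y118.640
G0 X27.356 Y19.199
M3 S843
G1 X29.375 Y33.819 F929
G1 X34.202 Y60.146
G1 X39.348 Y91.080
G1 X42.322 Y119.524
G1 X40.634 Y138.378
G1 X31.794 Y140.545
M5
G0 X0.000 Y0.000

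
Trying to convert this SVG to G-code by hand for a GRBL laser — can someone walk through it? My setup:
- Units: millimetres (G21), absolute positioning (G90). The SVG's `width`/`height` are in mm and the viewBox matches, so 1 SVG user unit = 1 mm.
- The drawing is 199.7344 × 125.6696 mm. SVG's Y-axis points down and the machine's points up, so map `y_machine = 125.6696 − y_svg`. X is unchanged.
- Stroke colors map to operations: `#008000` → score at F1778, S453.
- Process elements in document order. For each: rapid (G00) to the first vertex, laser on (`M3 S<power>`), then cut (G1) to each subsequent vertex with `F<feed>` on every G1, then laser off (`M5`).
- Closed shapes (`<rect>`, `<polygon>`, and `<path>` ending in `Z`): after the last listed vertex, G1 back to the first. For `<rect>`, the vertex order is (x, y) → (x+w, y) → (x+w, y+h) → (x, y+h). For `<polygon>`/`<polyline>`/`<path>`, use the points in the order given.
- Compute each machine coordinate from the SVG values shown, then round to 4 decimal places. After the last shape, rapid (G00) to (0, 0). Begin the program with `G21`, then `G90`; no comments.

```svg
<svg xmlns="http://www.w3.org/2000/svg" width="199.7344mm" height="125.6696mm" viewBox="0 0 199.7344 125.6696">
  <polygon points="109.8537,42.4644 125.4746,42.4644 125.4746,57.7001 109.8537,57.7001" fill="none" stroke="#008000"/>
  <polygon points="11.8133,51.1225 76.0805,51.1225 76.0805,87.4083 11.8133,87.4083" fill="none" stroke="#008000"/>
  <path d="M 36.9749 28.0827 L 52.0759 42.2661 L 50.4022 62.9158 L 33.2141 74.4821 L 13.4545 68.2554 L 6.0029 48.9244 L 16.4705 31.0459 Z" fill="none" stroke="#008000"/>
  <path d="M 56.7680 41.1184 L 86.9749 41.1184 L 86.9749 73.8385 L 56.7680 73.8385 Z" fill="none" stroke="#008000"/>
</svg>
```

G21
G90
G00 X109.8537 Y83.2052
M3 S453
G1 X125.4746 Y83.2052 F1778
G1 X125.4746 Y67.9695 F1778
G1 X109.8537 Y67.9695 F1778
G1 X109.8537 Y83.2052 F1778
M5
G00 X11.8133 Y74.5471
M3 S453
G1 X76.0805 Y74.5471 F1778
G1 X76.0805 Y38.2613 F1778
G1 X11.8133 Y38.2613 F1778
G1 X11.8133 Y74.5471 F1778
M5
G00 X36.9749 Y97.5869
M3 S453
G1 X52.0759 Y83.4035 F1778
G1 X50.4022 Y62.7538 F1778
G1 X33.2141 Y51.1875 F1778
G1 X13.4545 Y57.4142 F1778
G1 X6.0029 Y76.7452 F1778
G1 X16.4705 Y94.6237 F1778
G1 X36.9749 Y97.5869 F1778
M5
G00 X56.7680 Y84.5512
M3 S453
G1 X86.9749 Y84.5512 F1778
G1 X86.9749 Y51.8311 F1778
G1 X56.7680 Y51.8311 F1778
G1 X56.7680 Y84.5512 F1778
M5
G00 X0.0000 Y0.0000

1 u = 1 mm; y_m = 125.6696 − y.

[1] `<polygon>` rectangle, #008000→score S453 F1778: (109.8537,83.2052) → (125.4746,83.2052) → (125.4746,67.9695) → (109.8537,67.9695) → (109.8537,83.2052) (closed)

[2] `<polygon>` rectangle, #008000→score S453 F1778: (11.8133,74.5471) → (76.0805,74.5471) → (76.0805,38.2613) → (11.8133,38.2613) → (11.8133,74.5471) (closed)

[3] `<path>` regular polygon, #008000→score S453 F1778: (36.9749,97.5869) → (52.0759,83.4035) → (50.4022,62.7538) → (33.2141,51.1875) → (13.4545,57.4142) → (6.0029,76.7452) → (16.4705,94.6237) → (36.9749,97.5869) (closed)

[4] `<path>` rectangle, #008000→score S453 F1778: (56.7680,84.5512) → (86.9749,84.5512) → (86.9749,51.8311) → (56.7680,51.8311) → (56.7680,84.5512) (closed)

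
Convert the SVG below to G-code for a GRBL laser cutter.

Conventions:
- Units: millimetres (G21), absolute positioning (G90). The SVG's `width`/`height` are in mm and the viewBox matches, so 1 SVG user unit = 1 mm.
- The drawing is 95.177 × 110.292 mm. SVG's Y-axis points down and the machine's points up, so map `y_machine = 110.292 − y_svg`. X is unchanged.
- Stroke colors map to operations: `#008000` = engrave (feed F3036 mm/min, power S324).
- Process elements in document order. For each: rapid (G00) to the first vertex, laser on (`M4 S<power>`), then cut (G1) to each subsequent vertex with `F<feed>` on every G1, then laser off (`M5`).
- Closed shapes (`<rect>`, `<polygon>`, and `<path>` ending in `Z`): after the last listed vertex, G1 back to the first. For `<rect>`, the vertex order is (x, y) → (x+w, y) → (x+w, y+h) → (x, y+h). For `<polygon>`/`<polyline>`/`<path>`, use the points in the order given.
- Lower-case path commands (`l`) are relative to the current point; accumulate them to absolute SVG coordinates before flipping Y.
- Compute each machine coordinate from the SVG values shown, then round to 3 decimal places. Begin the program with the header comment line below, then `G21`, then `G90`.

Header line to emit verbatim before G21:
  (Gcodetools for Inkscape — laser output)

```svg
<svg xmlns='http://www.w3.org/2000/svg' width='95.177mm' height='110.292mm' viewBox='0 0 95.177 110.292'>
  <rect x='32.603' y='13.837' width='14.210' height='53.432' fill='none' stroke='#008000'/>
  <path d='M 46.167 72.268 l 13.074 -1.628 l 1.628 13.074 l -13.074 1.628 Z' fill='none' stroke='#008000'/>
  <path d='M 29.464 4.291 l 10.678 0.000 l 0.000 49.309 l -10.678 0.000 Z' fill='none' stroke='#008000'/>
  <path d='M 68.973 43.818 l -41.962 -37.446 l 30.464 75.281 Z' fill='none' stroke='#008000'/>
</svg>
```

Since the viewBox matches the mm dimensions, user units are millimetres directly. The only transform is the Y-flip y_m = 110.292 − y_svg.

Shape 1 is a rectangle drawn with `<rect>`. Its stroke #008000 means engrave at S324, F3036. After flipping Y the toolpath is (32.603,96.455) → (46.813,96.455) → (46.813,43.023) → (32.603,43.023) → (32.603,96.455), returning to the start.

Shape 2 is a regular polygon drawn with `<path>`. Its stroke #008000 means engrave at S324, F3036. After flipping Y the toolpath is (46.167,38.024) → (59.241,39.652) → (60.869,26.578) → (47.795,24.950) → (46.167,38.024), returning to the start.

Shape 3 is a rectangle drawn with `<path>`. Its stroke #008000 means engrave at S324, F3036. After flipping Y the toolpath is (29.464,106.001) → (40.142,106.001) → (40.142,56.692) → (29.464,56.692) → (29.464,106.001), returning to the start.

Shape 4 is a closed polygon drawn with `<path>`. Its stroke #008000 means engrave at S324, F3036. After flipping Y the toolpath is (68.973,66.474) → (27.011,103.920) → (57.475,28.639) → (68.973,66.474), returning to the start.

(Gcodetools for Inkscape — laser output)
G21
G90
G00 X32.603 Y96.455
M4 S324
G1 X46.813 Y96.455 F3036
G1 X46.813 Y43.023 F3036
G1 X32.603 Y43.023 F3036
G1 X32.603 Y96.455 F3036
M5
G00 X46.167 Y38.024
M4 S324
G1 X59.241 Y39.652 F3036
G1 X60.869 Y26.578 F3036
G1 X47.795 Y24.950 F3036
G1 X46.167 Y38.024 F3036
M5
G00 X29.464 Y106.001
M4 S324
G1 X40.142 Y106.001 F3036
G1 X40.142 Y56.692 F3036
G1 X29.464 Y56.692 F3036
G1 X29.464 Y106.001 F3036
M5
G00 X68.973 Y66.474
M4 S324
G1 X27.011 Y103.920 F3036
G1 X57.475 Y28.639 F3036
G1 X68.973 Y66.474 F3036
M5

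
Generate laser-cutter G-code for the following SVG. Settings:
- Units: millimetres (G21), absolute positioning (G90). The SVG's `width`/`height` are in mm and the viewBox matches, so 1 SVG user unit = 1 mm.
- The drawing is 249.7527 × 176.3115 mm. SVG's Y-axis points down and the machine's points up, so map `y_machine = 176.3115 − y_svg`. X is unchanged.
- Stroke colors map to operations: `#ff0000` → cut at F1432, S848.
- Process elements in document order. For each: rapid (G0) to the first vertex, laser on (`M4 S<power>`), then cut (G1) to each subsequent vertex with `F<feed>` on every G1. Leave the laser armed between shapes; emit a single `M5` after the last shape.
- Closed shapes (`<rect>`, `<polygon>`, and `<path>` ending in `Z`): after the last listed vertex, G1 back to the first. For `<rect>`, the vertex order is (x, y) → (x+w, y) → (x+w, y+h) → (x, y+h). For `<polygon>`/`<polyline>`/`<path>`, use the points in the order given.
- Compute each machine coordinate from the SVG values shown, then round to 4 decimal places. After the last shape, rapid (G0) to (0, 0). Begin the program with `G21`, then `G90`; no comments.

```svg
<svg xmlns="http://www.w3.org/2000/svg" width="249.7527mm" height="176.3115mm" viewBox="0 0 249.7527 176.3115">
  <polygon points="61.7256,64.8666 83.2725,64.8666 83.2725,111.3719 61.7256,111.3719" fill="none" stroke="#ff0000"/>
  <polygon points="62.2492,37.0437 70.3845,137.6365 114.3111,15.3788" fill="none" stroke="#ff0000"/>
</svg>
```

1 u = 1 mm; y_m = 176.3115 − y.

[1] `<polygon>` rectangle, #ff0000→cut S848 F1432: (61.7256,111.4449) → (83.2725,111.4449) → (83.2725,64.9396) → (61.7256,64.9396) → (61.7256,111.4449) (closed)

[2] `<polygon>` closed polygon, #ff0000→cut S848 F1432: (62.2492,139.2678) → (70.3845,38.6750) → (114.3111,160.9327) → (62.2492,139.2678) (closed)

G21
G90
G0 X61.7256 Y111.4449
M4 S848
G1 X83.2725 Y111.4449 F1432
G1 X83.2725 Y64.9396 F1432
G1 X61.7256 Y64.9396 F1432
G1 X61.7256 Y111.4449 F1432
G0 X62.2492 Y139.2678
M4 S848
G1 X70.3845 Y38.6750 F1432
G1 X114.3111 Y160.9327 F1432
G1 X62.2492 Y139.2678 F1432
M5
G0 X0.0000 Y0.0000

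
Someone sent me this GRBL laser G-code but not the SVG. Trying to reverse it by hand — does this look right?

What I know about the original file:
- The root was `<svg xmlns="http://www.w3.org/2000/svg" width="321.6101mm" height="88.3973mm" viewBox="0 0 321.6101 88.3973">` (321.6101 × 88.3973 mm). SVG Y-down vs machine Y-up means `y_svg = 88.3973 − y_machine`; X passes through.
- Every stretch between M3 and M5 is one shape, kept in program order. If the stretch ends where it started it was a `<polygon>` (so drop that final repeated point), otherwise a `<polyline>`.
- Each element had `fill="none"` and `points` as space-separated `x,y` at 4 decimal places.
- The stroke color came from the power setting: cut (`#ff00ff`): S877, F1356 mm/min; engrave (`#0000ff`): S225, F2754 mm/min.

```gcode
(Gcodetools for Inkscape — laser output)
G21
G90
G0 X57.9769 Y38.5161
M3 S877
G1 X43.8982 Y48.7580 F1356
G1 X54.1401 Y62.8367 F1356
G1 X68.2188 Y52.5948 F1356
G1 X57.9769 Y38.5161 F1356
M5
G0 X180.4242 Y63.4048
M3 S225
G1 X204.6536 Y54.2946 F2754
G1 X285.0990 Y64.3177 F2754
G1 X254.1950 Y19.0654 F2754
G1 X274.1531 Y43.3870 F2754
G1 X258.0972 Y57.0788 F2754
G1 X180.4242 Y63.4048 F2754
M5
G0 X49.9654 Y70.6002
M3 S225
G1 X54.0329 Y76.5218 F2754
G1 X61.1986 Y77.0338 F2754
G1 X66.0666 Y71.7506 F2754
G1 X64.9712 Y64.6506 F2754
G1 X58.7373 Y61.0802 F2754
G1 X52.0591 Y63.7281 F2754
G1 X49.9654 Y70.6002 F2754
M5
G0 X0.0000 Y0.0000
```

<svg xmlns="http://www.w3.org/2000/svg" width="321.6101mm" height="88.3973mm" viewBox="0 0 321.6101 88.3973">
  <polygon points="57.9769,49.8812 43.8982,39.6393 54.1401,25.5606 68.2188,35.8025" fill="none" stroke="#ff00ff"/>
  <polygon points="180.4242,24.9925 204.6536,34.1027 285.0990,24.0796 254.1950,69.3319 274.1531,45.0103 258.0972,31.3185" fill="none" stroke="#0000ff"/>
  <polygon points="49.9654,17.7971 54.0329,11.8755 61.1986,11.3635 66.0666,16.6467 64.9712,23.7467 58.7373,27.3171 52.0591,24.6692" fill="none" stroke="#0000ff"/>
</svg>

y_svg = 88.3973 − y_m.

[1] S877→`#ff00ff` (cut); closed run; points: 57.9769,49.8812 43.8982,39.6393 54.1401,25.5606 68.2188,35.8025

[2] S225→`#0000ff` (engrave); closed run; points: 180.4242,24.9925 204.6536,34.1027 285.0990,24.0796 254.1950,69.3319 274.1531,45.0103 258.0972,31.3185

[3] S225→`#0000ff` (engrave); closed run; points: 49.9654,17.7971 54.0329,11.8755 61.1986,11.3635 66.0666,16.6467 64.9712,23.7467 58.7373,27.3171 52.0591,24.6692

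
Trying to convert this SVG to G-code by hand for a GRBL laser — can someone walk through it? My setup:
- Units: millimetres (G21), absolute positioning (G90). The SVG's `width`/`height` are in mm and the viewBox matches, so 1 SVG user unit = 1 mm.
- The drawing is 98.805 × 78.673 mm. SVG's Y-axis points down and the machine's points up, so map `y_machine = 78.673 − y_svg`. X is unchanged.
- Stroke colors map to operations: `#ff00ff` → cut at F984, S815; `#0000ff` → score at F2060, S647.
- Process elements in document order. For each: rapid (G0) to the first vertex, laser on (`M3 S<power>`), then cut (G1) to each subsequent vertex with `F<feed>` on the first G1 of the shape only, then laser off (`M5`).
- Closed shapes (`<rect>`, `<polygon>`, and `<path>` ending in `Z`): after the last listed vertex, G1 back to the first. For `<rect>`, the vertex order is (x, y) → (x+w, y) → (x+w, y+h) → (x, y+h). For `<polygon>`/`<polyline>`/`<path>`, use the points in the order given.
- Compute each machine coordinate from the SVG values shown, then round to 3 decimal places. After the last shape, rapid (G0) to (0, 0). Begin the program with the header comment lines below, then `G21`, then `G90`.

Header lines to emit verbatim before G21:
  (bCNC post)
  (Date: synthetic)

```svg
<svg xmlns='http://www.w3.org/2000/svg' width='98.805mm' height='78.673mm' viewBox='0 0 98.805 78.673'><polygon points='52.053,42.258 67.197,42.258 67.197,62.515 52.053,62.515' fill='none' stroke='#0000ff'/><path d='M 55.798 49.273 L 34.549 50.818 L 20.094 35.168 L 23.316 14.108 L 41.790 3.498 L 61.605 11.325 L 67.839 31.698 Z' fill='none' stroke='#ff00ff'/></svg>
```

Since the viewBox matches the mm dimensions, user units are millimetres directly. The only transform is the Y-flip y_m = 78.673 − y_svg.

Shape 1 is a rectangle drawn with `<polygon>`. Its stroke #0000ff means score at S647, F2060. After flipping Y the toolpath is (52.053,36.415) → (67.197,36.415) → (67.197,16.158) → (52.053,16.158) → (52.053,36.415), returning to the start.

Shape 2 is a regular polygon drawn with `<path>`. Its stroke #ff00ff means cut at S815, F984. After flipping Y the toolpath is (55.798,29.400) → (34.549,27.855) → (20.094,43.505) → (23.316,64.565) → (41.790,75.175) → (61.605,67.348) → (67.839,46.975) → (55.798,29.400), returning to the start.

(bCNC post)
(Date: synthetic)
G21
G90
G0 X52.053 Y36.415
M3 S647
G1 X67.197 Y36.415 F2060
G1 X67.197 Y16.158
G1 X52.053 Y16.158
G1 X52.053 Y36.415
M5
G0 X55.798 Y29.400
M3 S815
G1 X34.549 Y27.855 F984
G1 X20.094 Y43.505
G1 X23.316 Y64.565
G1 X41.790 Y75.175
G1 X61.605 Y67.348
G1 X67.839 Y46.975
G1 X55.798 Y29.400
M5
G0 X0.000 Y0.000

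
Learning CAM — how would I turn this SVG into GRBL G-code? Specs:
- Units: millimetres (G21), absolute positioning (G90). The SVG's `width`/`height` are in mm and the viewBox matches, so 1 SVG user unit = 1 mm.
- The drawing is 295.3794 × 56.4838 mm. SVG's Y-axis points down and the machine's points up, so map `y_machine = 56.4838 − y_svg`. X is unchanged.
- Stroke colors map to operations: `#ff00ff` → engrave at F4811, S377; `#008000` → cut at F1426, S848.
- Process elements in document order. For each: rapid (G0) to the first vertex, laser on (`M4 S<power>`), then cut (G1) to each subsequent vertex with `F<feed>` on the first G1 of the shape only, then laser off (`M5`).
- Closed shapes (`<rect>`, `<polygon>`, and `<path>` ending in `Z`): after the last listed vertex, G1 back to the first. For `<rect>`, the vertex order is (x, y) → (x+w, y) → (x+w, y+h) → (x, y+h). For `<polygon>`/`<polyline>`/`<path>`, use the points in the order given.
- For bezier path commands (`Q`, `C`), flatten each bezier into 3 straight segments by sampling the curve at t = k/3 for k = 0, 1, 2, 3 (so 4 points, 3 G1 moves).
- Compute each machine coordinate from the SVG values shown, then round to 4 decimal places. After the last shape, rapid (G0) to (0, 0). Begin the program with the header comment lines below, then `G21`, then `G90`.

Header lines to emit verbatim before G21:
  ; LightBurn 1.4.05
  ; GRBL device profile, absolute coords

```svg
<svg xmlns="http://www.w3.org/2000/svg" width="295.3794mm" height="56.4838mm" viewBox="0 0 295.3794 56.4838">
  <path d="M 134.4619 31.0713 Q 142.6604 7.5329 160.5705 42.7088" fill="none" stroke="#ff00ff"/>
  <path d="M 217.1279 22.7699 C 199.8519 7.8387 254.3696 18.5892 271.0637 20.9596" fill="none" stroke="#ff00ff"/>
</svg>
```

1 u = 1 mm; y_m = 56.4838 − y.

[1] `<path>` quadratic bezier, #ff00ff→engrave S377 F4811: (134.4619,25.4125) → (141.0066,34.5810) → (149.7095,30.7018) → (160.5705,13.7750)

[2] `<path>` cubic bezier, #ff00ff→engrave S377 F4811: (217.1279,33.7139) → (219.7232,41.3461) → (245.8216,39.4264) → (271.0637,35.5242)

; LightBurn 1.4.05
; GRBL device profile, absolute coords
G21
G90
G0 X134.4619 Y25.4125
M4 S377
G1 X141.0066 Y34.5810 F4811
G1 X149.7095 Y30.7018
G1 X160.5705 Y13.7750
M5
G0 X217.1279 Y33.7139
M4 S377
G1 X219.7232 Y41.3461 F4811
G1 X245.8216 Y39.4264
G1 X271.0637 Y35.5242
M5
G0 X0.0000 Y0.0000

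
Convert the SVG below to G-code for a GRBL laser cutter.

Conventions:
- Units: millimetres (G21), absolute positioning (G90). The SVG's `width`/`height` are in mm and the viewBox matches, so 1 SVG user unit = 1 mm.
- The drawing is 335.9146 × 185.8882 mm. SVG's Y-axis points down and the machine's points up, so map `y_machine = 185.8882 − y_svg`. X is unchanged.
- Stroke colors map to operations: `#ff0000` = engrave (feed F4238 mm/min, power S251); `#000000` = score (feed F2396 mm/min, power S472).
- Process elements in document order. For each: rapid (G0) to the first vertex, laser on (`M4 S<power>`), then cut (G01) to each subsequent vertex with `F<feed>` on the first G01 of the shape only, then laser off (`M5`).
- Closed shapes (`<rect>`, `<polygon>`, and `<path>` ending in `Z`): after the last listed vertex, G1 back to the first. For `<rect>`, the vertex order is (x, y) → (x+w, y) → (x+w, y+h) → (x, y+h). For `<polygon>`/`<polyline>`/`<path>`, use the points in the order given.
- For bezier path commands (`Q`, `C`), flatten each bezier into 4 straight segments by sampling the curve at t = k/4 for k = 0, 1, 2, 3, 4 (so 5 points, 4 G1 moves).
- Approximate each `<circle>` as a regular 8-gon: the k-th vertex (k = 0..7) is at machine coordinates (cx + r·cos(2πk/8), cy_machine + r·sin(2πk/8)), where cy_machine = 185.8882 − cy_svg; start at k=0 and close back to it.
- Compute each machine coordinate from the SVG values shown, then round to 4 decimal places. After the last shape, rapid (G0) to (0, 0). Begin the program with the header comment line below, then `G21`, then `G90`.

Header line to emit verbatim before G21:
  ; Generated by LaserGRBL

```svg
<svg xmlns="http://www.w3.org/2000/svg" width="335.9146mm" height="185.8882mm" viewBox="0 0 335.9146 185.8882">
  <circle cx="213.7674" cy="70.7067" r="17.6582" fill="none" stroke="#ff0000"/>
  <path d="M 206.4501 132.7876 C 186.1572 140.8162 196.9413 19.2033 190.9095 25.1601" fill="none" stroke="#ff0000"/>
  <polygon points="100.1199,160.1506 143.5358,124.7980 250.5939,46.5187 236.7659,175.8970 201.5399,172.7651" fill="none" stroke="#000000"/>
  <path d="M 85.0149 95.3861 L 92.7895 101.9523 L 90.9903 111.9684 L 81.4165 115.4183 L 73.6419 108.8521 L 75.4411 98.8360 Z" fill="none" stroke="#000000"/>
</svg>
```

; Generated by LaserGRBL
G21
G90
G0 X231.4256 Y115.1815
M4 S251
G01 X226.2536 Y127.6677 F4238
G01 X213.7674 Y132.8397
G01 X201.2812 Y127.6677
G01 X196.1092 Y115.1815
G01 X201.2812 Y102.6953
G01 X213.7674 Y97.5233
G01 X226.2536 Y102.6953
G01 X231.4256 Y115.1815
M5
G0 X206.4501 Y53.1006
M4 S251
G01 X196.3090 Y67.3680 F4238
G01 X193.3319 Y106.1374
G01 X193.0287 Y145.2953
G01 X190.9095 Y160.7281
M5
G0 X100.1199 Y25.7376
M4 S472
G01 X143.5358 Y61.0902 F2396
G01 X250.5939 Y139.3695
G01 X236.7659 Y9.9912
G01 X201.5399 Y13.1231
G01 X100.1199 Y25.7376
M5
G0 X85.0149 Y90.5021
M4 S472
G01 X92.7895 Y83.9359 F2396
G01 X90.9903 Y73.9198
G01 X81.4165 Y70.4699
G01 X73.6419 Y77.0361
G01 X75.4411 Y87.0522
G01 X85.0149 Y90.5021
M5
G0 X0.0000 Y0.0000

Since the viewBox matches the mm dimensions, user units are millimetres directly. The only transform is the Y-flip y_m = 185.8882 − y_svg.

Shape 1 is a circle drawn with `<circle>`. Its stroke #ff0000 means engrave at S251, F4238. After flipping Y the toolpath is (231.4256,115.1815) → (226.2536,127.6677) → (213.7674,132.8397) → (201.2812,127.6677) → (196.1092,115.1815) → (201.2812,102.6953) → (213.7674,97.5233) → (226.2536,102.6953) → (231.4256,115.1815), returning to the start.

Shape 2 is a cubic bezier drawn with `<path>`. Its stroke #ff0000 means engrave at S251, F4238. After flipping Y the toolpath is (206.4501,53.1006) → (196.3090,67.3680) → (193.3319,106.1374) → (193.0287,145.2953) → (190.9095,160.7281).

Shape 3 is a closed polygon drawn with `<polygon>`. Its stroke #000000 means score at S472, F2396. After flipping Y the toolpath is (100.1199,25.7376) → (143.5358,61.0902) → (250.5939,139.3695) → (236.7659,9.9912) → (201.5399,13.1231) → (100.1199,25.7376), returning to the start.

Shape 4 is a regular polygon drawn with `<path>`. Its stroke #000000 means score at S472, F2396. After flipping Y the toolpath is (85.0149,90.5021) → (92.7895,83.9359) → (90.9903,73.9198) → (81.4165,70.4699) → (73.6419,77.0361) → (75.4411,87.0522) → (85.0149,90.5021), returning to the start.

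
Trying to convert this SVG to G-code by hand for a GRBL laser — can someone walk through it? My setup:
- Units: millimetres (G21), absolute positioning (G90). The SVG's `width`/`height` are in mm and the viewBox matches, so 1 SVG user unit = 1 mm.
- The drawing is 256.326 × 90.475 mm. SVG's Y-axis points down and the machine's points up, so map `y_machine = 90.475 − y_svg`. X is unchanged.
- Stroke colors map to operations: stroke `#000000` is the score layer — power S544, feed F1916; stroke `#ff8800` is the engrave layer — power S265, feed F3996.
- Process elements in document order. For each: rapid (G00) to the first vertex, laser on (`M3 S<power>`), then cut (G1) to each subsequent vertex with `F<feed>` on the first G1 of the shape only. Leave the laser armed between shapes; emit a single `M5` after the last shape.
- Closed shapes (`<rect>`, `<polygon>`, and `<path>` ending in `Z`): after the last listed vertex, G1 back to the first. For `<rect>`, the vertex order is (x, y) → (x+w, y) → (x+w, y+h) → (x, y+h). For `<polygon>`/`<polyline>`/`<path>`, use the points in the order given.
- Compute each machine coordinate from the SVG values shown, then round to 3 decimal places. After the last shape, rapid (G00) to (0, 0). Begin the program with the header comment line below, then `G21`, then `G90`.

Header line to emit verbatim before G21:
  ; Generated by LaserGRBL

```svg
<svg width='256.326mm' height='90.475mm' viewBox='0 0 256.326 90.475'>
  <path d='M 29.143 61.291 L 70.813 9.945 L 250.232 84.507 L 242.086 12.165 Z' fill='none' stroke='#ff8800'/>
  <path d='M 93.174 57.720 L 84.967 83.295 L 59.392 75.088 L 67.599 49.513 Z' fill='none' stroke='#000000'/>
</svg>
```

; Generated by LaserGRBL
G21
G90
G00 X29.143 Y29.184
M3 S265
G1 X70.813 Y80.530 F3996
G1 X250.232 Y5.968
G1 X242.086 Y78.310
G1 X29.143 Y29.184
G00 X93.174 Y32.755
M3 S544
G1 X84.967 Y7.180 F1916
G1 X59.392 Y15.387
G1 X67.599 Y40.962
G1 X93.174 Y32.755
M5
G00 X0.000 Y0.000

Since the viewBox matches the mm dimensions, user units are millimetres directly. The only transform is the Y-flip y_m = 90.475 − y_svg.

Shape 1 is a closed polygon drawn with `<path>`. Its stroke #ff8800 means engrave at S265, F3996. After flipping Y the toolpath is (29.143,29.184) → (70.813,80.530) → (250.232,5.968) → (242.086,78.310) → (29.143,29.184), returning to the start.

Shape 2 is a regular polygon drawn with `<path>`. Its stroke #000000 means score at S544, F1916. After flipping Y the toolpath is (93.174,32.755) → (84.967,7.180) → (59.392,15.387) → (67.599,40.962) → (93.174,32.755), returning to the start.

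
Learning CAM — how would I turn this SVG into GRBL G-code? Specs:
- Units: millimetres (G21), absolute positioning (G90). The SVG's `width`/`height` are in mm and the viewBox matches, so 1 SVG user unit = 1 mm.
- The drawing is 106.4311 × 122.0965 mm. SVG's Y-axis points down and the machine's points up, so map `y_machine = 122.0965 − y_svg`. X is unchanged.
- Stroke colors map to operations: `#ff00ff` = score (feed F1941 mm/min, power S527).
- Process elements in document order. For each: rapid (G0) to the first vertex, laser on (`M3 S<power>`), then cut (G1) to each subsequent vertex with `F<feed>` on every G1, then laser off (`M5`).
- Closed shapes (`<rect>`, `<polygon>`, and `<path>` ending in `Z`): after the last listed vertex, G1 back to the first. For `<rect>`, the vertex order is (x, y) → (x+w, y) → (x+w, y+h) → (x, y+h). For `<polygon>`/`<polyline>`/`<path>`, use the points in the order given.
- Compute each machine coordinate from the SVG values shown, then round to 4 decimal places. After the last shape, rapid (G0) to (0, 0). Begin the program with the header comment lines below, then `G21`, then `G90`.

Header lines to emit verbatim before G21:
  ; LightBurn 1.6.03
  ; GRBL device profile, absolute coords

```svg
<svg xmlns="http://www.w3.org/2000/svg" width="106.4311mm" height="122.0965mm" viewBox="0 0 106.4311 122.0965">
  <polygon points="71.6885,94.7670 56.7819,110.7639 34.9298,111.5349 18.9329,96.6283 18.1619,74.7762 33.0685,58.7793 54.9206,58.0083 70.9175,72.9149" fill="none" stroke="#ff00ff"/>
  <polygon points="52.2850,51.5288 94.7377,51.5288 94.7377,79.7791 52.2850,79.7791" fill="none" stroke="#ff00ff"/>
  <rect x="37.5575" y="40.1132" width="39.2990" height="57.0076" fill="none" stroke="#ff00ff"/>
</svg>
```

; LightBurn 1.6.03
; GRBL device profile, absolute coords
G21
G90
G0 X71.6885 Y27.3295
M3 S527
G1 X56.7819 Y11.3326 F1941
G1 X34.9298 Y10.5616 F1941
G1 X18.9329 Y25.4682 F1941
G1 X18.1619 Y47.3203 F1941
G1 X33.0685 Y63.3172 F1941
G1 X54.9206 Y64.0882 F1941
G1 X70.9175 Y49.1816 F1941
G1 X71.6885 Y27.3295 F1941
M5
G0 X52.2850 Y70.5677
M3 S527
G1 X94.7377 Y70.5677 F1941
G1 X94.7377 Y42.3174 F1941
G1 X52.2850 Y42.3174 F1941
G1 X52.2850 Y70.5677 F1941
M5
G0 X37.5575 Y81.9833
M3 S527
G1 X76.8565 Y81.9833 F1941
G1 X76.8565 Y24.9757 F1941
G1 X37.5575 Y24.9757 F1941
G1 X37.5575 Y81.9833 F1941
M5
G0 X0.0000 Y0.0000

1 u = 1 mm; y_m = 122.0965 − y.

[1] `<polygon>` regular polygon, #ff00ff→score S527 F1941: (71.6885,27.3295) → (56.7819,11.3326) → (34.9298,10.5616) → (18.9329,25.4682) → (18.1619,47.3203) → (33.0685,63.3172) → (54.9206,64.0882) → (70.9175,49.1816) → (71.6885,27.3295) (closed)

[2] `<polygon>` rectangle, #ff00ff→score S527 F1941: (52.2850,70.5677) → (94.7377,70.5677) → (94.7377,42.3174) → (52.2850,42.3174) → (52.2850,70.5677) (closed)

[3] `<rect>` rectangle, #ff00ff→score S527 F1941: (37.5575,81.9833) → (76.8565,81.9833) → (76.8565,24.9757) → (37.5575,24.9757) → (37.5575,81.9833) (closed)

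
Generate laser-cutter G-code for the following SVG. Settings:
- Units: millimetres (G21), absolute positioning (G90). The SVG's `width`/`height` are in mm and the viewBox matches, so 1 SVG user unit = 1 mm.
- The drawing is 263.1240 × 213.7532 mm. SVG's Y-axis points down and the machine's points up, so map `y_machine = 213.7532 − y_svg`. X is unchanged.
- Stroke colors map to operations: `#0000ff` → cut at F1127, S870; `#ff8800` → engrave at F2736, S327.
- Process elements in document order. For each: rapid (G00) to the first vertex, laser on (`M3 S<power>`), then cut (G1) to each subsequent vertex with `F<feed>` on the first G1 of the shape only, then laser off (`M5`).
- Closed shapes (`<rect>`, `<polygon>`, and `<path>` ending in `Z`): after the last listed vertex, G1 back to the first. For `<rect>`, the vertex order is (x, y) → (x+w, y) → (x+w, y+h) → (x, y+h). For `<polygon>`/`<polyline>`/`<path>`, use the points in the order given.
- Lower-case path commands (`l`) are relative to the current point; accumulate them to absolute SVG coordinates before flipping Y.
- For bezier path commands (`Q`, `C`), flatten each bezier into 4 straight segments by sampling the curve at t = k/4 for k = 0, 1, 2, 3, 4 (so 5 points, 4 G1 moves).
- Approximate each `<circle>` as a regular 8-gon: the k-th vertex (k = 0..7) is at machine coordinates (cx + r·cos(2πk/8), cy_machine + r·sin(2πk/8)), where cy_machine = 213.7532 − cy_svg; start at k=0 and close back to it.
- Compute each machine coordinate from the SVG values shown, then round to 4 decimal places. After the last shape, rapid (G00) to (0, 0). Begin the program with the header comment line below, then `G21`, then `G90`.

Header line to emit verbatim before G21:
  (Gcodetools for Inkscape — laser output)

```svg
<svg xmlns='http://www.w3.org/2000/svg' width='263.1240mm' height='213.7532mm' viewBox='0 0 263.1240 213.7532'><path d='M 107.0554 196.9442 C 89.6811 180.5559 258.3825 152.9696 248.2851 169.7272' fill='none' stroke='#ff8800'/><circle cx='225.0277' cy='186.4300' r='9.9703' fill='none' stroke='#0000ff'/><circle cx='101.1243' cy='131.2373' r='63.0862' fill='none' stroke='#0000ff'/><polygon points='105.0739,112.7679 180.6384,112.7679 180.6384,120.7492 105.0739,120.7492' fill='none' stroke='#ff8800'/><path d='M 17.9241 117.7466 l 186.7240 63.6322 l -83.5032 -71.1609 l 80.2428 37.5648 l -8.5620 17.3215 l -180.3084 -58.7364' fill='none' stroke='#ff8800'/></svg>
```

viewBox `0 0 263.1240 213.7532` with mm width/height → 1 unit = 1 mm. Flip: y_m = 213.7532 − y_svg.

**Shape 1** — `<path>` cubic bezier, stroke `#ff8800` → engrave (S327, F2736). Control points (SVG): P0=(107.0554,196.9442), P1=(89.6811,180.5559), P2=(258.3825,152.9696), P3=(248.2851,169.7272); sampled at t=k/4. Machine vertices: (107.0554,16.8090) → (123.2127,30.3320) → (174.9414,42.8472) → (228.0345,49.1476) → (248.2851,44.0260). Open path.

**Shape 2** — `<circle>` circle, stroke `#0000ff` → cut (S870, F1127). Machine vertices: (234.9980,27.3232) → (232.0778,34.3733) → (225.0277,37.2935) → (217.9776,34.3733) → (215.0574,27.3232) → (217.9776,20.2731) → (225.0277,17.3529) → (232.0778,20.2731) → (234.9980,27.3232). Closed: final G1 returns to the first vertex.

**Shape 3** — `<circle>` circle, stroke `#0000ff` → cut (S870, F1127). Machine vertices: (164.2105,82.5159) → (145.7330,127.1246) → (101.1243,145.6021) → (56.5156,127.1246) → (38.0381,82.5159) → (56.5156,37.9072) → (101.1243,19.4297) → (145.7330,37.9072) → (164.2105,82.5159). Closed: final G1 returns to the first vertex.

**Shape 4** — `<polygon>` rectangle, stroke `#ff8800` → engrave (S327, F2736). Machine vertices: (105.0739,100.9853) → (180.6384,100.9853) → (180.6384,93.0040) → (105.0739,93.0040) → (105.0739,100.9853). Closed: final G1 returns to the first vertex.

**Shape 5** — `<path>` open polyline, stroke `#ff8800` → engrave (S327, F2736). Machine vertices: (17.9241,96.0066) → (204.6481,32.3744) → (121.1449,103.5353) → (201.3877,65.9705) → (192.8257,48.6490) → (12.5173,107.3854). Open path.

(Gcodetools for Inkscape — laser output)
G21
G90
G00 X107.0554 Y16.8090
M3 S327
G1 X123.2127 Y30.3320 F2736
G1 X174.9414 Y42.8472
G1 X228.0345 Y49.1476
G1 X248.2851 Y44.0260
M5
G00 X234.9980 Y27.3232
M3 S870
G1 X232.0778 Y34.3733 F1127
G1 X225.0277 Y37.2935
G1 X217.9776 Y34.3733
G1 X215.0574 Y27.3232
G1 X217.9776 Y20.2731
G1 X225.0277 Y17.3529
G1 X232.0778 Y20.2731
G1 X234.9980 Y27.3232
M5
G00 X164.2105 Y82.5159
M3 S870
G1 X145.7330 Y127.1246 F1127
G1 X101.1243 Y145.6021
G1 X56.5156 Y127.1246
G1 X38.0381 Y82.5159
G1 X56.5156 Y37.9072
G1 X101.1243 Y19.4297
G1 X145.7330 Y37.9072
G1 X164.2105 Y82.5159
M5
G00 X105.0739 Y100.9853
M3 S327
G1 X180.6384 Y100.9853 F2736
G1 X180.6384 Y93.0040
G1 X105.0739 Y93.0040
G1 X105.0739 Y100.9853
M5
G00 X17.9241 Y96.0066
M3 S327
G1 X204.6481 Y32.3744 F2736
G1 X121.1449 Y103.5353
G1 X201.3877 Y65.9705
G1 X192.8257 Y48.6490
G1 X12.5173 Y107.3854
M5
G00 X0.0000 Y0.0000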